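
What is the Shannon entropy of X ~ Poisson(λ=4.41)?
2.1384 nats

We have X ~ Poisson(λ=4.41).

The Shannon entropy measures the uncertainty or information content of the distribution.

For a Poisson distribution with λ=4.41:
H(X) = 2.1384 nats

(In bits, this would be 3.0851 bits.)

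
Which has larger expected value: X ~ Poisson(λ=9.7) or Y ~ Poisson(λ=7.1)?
X has larger mean (9.7000 > 7.1000)

Compute the expected value for each distribution:

X ~ Poisson(λ=9.7):
E[X] = 9.7000

Y ~ Poisson(λ=7.1):
E[Y] = 7.1000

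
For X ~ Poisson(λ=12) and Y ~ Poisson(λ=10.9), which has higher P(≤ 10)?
Y has higher probability (P(Y ≤ 10) = 0.4719 > P(X ≤ 10) = 0.3472)

Compute P(≤ 10) for each distribution:

X ~ Poisson(λ=12):
P(X ≤ 10) = 0.3472

Y ~ Poisson(λ=10.9):
P(Y ≤ 10) = 0.4719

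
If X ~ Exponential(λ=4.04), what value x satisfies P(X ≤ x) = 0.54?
0.1922

We have X ~ Exponential(λ=4.04).

We want to find x such that P(X ≤ x) = 0.54.

This is the 54th percentile, which means 54% of values fall below this point.

Using the inverse CDF (quantile function):
x = F⁻¹(0.54) = 0.1922

Verification: P(X ≤ 0.1922) = 0.54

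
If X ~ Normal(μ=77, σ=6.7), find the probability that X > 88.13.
0.048337

We have X ~ Normal(μ=77, σ=6.7).

P(X > 88.13) = 1 - P(X ≤ 88.13)
                = 1 - F(88.13)
                = 1 - 0.951663
                = 0.048337

So there's approximately a 4.8% chance that X exceeds 88.13.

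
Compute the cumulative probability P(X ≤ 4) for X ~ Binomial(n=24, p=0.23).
0.323295

We have X ~ Binomial(n=24, p=0.23).

The CDF gives us P(X ≤ k).

Using the CDF:
P(X ≤ 4) = 0.323295

This means there's approximately a 32.3% chance that X is at most 4.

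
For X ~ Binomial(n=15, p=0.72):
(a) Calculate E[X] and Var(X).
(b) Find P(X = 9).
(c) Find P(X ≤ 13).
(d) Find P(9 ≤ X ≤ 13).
(a) E[X] = 10.8000, Var(X) = 3.0240
(b) P(X = 9) = 0.125414
(c) P(X ≤ 13) = 0.950498
(d) P(9 ≤ X ≤ 13) = 0.853961

We have X ~ Binomial(n=15, p=0.72).

(a) Moments:
E[X] = 10.8000
Var(X) = 3.0240
σ = √Var(X) = 1.7390

(b) Point probability using PMF:
P(X = 9) = 0.125414

(c) Cumulative probability using CDF:
P(X ≤ 13) = F(13) = 0.950498

(d) Range probability:
P(9 ≤ X ≤ 13) = P(X ≤ 13) - P(X ≤ 8)
                   = F(13) - F(8)
                   = 0.950498 - 0.096537
                   = 0.853961

This means approximately 85.4% of outcomes fall in the interval [9, 13].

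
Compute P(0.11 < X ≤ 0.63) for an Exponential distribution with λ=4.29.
0.556792

We have X ~ Exponential(λ=4.29).

To find P(0.11 < X ≤ 0.63), we use:
P(0.11 < X ≤ 0.63) = P(X ≤ 0.63) - P(X ≤ 0.11)
                 = F(0.63) - F(0.11)
                 = 0.932976 - 0.376184
                 = 0.556792

So there's approximately a 55.7% chance that X falls in this range.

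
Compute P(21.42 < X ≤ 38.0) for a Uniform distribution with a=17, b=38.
0.789524

We have X ~ Uniform(a=17, b=38).

To find P(21.42 < X ≤ 38.0), we use:
P(21.42 < X ≤ 38.0) = P(X ≤ 38.0) - P(X ≤ 21.42)
                 = F(38.0) - F(21.42)
                 = 1.000000 - 0.210476
                 = 0.789524

So there's approximately a 79.0% chance that X falls in this range.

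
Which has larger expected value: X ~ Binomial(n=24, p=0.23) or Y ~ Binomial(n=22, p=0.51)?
Y has larger mean (11.2200 > 5.5200)

Compute the expected value for each distribution:

X ~ Binomial(n=24, p=0.23):
E[X] = 5.5200

Y ~ Binomial(n=22, p=0.51):
E[Y] = 11.2200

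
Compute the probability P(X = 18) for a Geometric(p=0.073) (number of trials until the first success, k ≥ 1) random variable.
0.020122

We have X ~ Geometric(p=0.073) (number of trials until the first success, k ≥ 1).

For a Geometric distribution, the PMF gives us the probability of each outcome.

Using the PMF formula:
P(X = 18) = 0.020122

Rounded to 4 decimal places: 0.0201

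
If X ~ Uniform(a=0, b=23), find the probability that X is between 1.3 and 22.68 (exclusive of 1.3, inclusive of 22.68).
0.929565

We have X ~ Uniform(a=0, b=23).

To find P(1.3 < X ≤ 22.68), we use:
P(1.3 < X ≤ 22.68) = P(X ≤ 22.68) - P(X ≤ 1.3)
                 = F(22.68) - F(1.3)
                 = 0.986087 - 0.056522
                 = 0.929565

So there's approximately a 93.0% chance that X falls in this range.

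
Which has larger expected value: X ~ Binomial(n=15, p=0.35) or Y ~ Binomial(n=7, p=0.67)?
X has larger mean (5.2500 > 4.6900)

Compute the expected value for each distribution:

X ~ Binomial(n=15, p=0.35):
E[X] = 5.2500

Y ~ Binomial(n=7, p=0.67):
E[Y] = 4.6900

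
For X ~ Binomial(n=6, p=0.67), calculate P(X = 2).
0.079854

We have X ~ Binomial(n=6, p=0.67).

For a Binomial distribution, the PMF gives us the probability of each outcome.

Using the PMF formula:
P(X = 2) = 0.079854

Rounded to 4 decimal places: 0.0799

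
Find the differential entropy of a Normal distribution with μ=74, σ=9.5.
3.6702 nats

We have X ~ Normal(μ=74, σ=9.5).

The differential entropy measures the uncertainty or information content of the distribution.

For a Normal distribution with μ=74, σ=9.5:
h(X) = 3.6702 nats

(In bits, this would be 5.2950 bits.)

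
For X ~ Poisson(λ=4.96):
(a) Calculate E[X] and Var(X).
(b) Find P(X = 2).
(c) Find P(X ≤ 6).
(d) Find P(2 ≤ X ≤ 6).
(a) E[X] = 4.9600, Var(X) = 4.9600
(b) P(X = 2) = 0.086265
(c) P(X ≤ 6) = 0.768009
(d) P(2 ≤ X ≤ 6) = 0.726212

We have X ~ Poisson(λ=4.96).

(a) Moments:
E[X] = 4.9600
Var(X) = 4.9600
σ = √Var(X) = 2.2271

(b) Point probability using PMF:
P(X = 2) = 0.086265

(c) Cumulative probability using CDF:
P(X ≤ 6) = F(6) = 0.768009

(d) Range probability:
P(2 ≤ X ≤ 6) = P(X ≤ 6) - P(X ≤ 1)
                   = F(6) - F(1)
                   = 0.768009 - 0.041797
                   = 0.726212

This means approximately 72.6% of outcomes fall in the interval [2, 6].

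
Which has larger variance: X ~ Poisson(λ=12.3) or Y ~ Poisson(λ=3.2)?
X has larger variance (12.3000 > 3.2000)

Compute the variance for each distribution:

X ~ Poisson(λ=12.3):
Var(X) = 12.3000

Y ~ Poisson(λ=3.2):
Var(Y) = 3.2000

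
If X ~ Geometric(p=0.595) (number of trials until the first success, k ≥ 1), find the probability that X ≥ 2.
0.405000

We have X ~ Geometric(p=0.595) (number of trials until the first success, k ≥ 1).

For discrete distributions, P(X ≥ 2) = 1 - P(X ≤ 1).

P(X ≤ 1) = 0.595000
P(X ≥ 2) = 1 - 0.595000 = 0.405000

So there's approximately a 40.5% chance that X is at least 2.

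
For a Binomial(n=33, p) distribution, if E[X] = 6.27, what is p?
p = 0.19

For a Binomial(n, p) distribution:
E[X] = n × p

Given n = 33 and E[X] = 6.27:
6.27 = 33 × p
p = 6.27 / 33 = 0.19

Verification: Binomial(33, 0.19) has E[X] = 6.27 ✓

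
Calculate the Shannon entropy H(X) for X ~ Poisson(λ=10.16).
2.5695 nats

We have X ~ Poisson(λ=10.16).

The Shannon entropy measures the uncertainty or information content of the distribution.

For a Poisson distribution with λ=10.16:
H(X) = 2.5695 nats

(In bits, this would be 3.7070 bits.)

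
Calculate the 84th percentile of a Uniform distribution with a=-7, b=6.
3.9200

We have X ~ Uniform(a=-7, b=6).

We want to find x such that P(X ≤ x) = 0.84.

This is the 84th percentile, which means 84% of values fall below this point.

Using the inverse CDF (quantile function):
x = F⁻¹(0.84) = 3.9200

Verification: P(X ≤ 3.9200) = 0.84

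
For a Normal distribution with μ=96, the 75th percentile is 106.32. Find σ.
σ = 15.3005

For X ~ Normal(μ, σ), the p-th percentile satisfies x = μ + z_p × σ,
where z_p = Φ⁻¹(p) is the standard normal quantile.

Step 1: z_{0.75} = Φ⁻¹(0.75) = 0.6745

Step 2: Solve for σ:
106.32 = 96 + 0.6745 × σ
σ = (106.32 - 96) / 0.6745
σ = 10.32 / 0.6745
σ = 15.3005

Verification: μ + z × σ = 96 + 0.6745 × 15.3005 = 106.32 ✓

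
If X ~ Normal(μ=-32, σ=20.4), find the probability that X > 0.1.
0.057798

We have X ~ Normal(μ=-32, σ=20.4).

P(X > 0.1) = 1 - P(X ≤ 0.1)
                = 1 - F(0.1)
                = 1 - 0.942202
                = 0.057798

So there's approximately a 5.8% chance that X exceeds 0.1.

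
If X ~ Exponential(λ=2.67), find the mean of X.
0.3745

We have X ~ Exponential(λ=2.67).

For an Exponential distribution with λ=2.67:
E[X] = 0.3745

This is the expected (average) value of X.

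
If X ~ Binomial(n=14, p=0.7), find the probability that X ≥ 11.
0.355167

We have X ~ Binomial(n=14, p=0.7).

For discrete distributions, P(X ≥ 11) = 1 - P(X ≤ 10).

P(X ≤ 10) = 0.644833
P(X ≥ 11) = 1 - 0.644833 = 0.355167

So there's approximately a 35.5% chance that X is at least 11.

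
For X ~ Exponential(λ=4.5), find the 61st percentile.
0.2092

We have X ~ Exponential(λ=4.5).

We want to find x such that P(X ≤ x) = 0.61.

This is the 61st percentile, which means 61% of values fall below this point.

Using the inverse CDF (quantile function):
x = F⁻¹(0.61) = 0.2092

Verification: P(X ≤ 0.2092) = 0.61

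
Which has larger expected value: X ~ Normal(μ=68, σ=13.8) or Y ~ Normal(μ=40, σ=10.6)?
X has larger mean (68.0000 > 40.0000)

Compute the expected value for each distribution:

X ~ Normal(μ=68, σ=13.8):
E[X] = 68.0000

Y ~ Normal(μ=40, σ=10.6):
E[Y] = 40.0000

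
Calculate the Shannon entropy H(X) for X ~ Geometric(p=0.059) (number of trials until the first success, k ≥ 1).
3.8001 nats

We have X ~ Geometric(p=0.059) (number of trials until the first success, k ≥ 1).

The Shannon entropy measures the uncertainty or information content of the distribution.

For a Geometric distribution with p=0.059 (number of trials until the first success, k ≥ 1):
H(X) = 3.8001 nats

(In bits, this would be 5.4824 bits.)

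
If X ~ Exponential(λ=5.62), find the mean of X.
0.1779

We have X ~ Exponential(λ=5.62).

For an Exponential distribution with λ=5.62:
E[X] = 0.1779

This is the expected (average) value of X.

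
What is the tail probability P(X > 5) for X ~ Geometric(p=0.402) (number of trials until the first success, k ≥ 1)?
0.076473

We have X ~ Geometric(p=0.402) (number of trials until the first success, k ≥ 1).

P(X > 5) = 1 - P(X ≤ 5)
                = 1 - F(5)
                = 1 - 0.923527
                = 0.076473

So there's approximately a 7.6% chance that X exceeds 5.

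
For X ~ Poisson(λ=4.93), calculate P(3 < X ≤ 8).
0.661390

We have X ~ Poisson(λ=4.93).

To find P(3 < X ≤ 8), we use:
P(3 < X ≤ 8) = P(X ≤ 8) - P(X ≤ 3)
                 = F(8) - F(3)
                 = 0.936380 - 0.274990
                 = 0.661390

So there's approximately a 66.1% chance that X falls in this range.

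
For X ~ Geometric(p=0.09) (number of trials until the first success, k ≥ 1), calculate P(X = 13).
0.029023

We have X ~ Geometric(p=0.09) (number of trials until the first success, k ≥ 1).

For a Geometric distribution, the PMF gives us the probability of each outcome.

Using the PMF formula:
P(X = 13) = 0.029023

Rounded to 4 decimal places: 0.0290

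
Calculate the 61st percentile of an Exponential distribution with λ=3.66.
0.2573

We have X ~ Exponential(λ=3.66).

We want to find x such that P(X ≤ x) = 0.61.

This is the 61st percentile, which means 61% of values fall below this point.

Using the inverse CDF (quantile function):
x = F⁻¹(0.61) = 0.2573

Verification: P(X ≤ 0.2573) = 0.61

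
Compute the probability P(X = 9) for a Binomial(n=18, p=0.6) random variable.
0.128445

We have X ~ Binomial(n=18, p=0.6).

For a Binomial distribution, the PMF gives us the probability of each outcome.

Using the PMF formula:
P(X = 9) = 0.128445

Rounded to 4 decimal places: 0.1284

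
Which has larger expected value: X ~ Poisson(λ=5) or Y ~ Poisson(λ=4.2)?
X has larger mean (5.0000 > 4.2000)

Compute the expected value for each distribution:

X ~ Poisson(λ=5):
E[X] = 5.0000

Y ~ Poisson(λ=4.2):
E[Y] = 4.2000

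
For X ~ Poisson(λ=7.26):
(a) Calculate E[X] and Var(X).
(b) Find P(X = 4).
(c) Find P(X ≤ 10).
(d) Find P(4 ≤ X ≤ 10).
(a) E[X] = 7.2600, Var(X) = 7.2600
(b) P(X = 4) = 0.081387
(c) P(X ≤ 10) = 0.882001
(d) P(4 ≤ X ≤ 10) = 0.812822

We have X ~ Poisson(λ=7.26).

(a) Moments:
E[X] = 7.2600
Var(X) = 7.2600
σ = √Var(X) = 2.6944

(b) Point probability using PMF:
P(X = 4) = 0.081387

(c) Cumulative probability using CDF:
P(X ≤ 10) = F(10) = 0.882001

(d) Range probability:
P(4 ≤ X ≤ 10) = P(X ≤ 10) - P(X ≤ 3)
                   = F(10) - F(3)
                   = 0.882001 - 0.069179
                   = 0.812822

This means approximately 81.3% of outcomes fall in the interval [4, 10].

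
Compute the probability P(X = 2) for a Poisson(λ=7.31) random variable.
0.017869

We have X ~ Poisson(λ=7.31).

For a Poisson distribution, the PMF gives us the probability of each outcome.

Using the PMF formula:
P(X = 2) = 0.017869

Rounded to 4 decimal places: 0.0179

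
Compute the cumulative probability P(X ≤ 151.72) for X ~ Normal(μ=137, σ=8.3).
0.961927

We have X ~ Normal(μ=137, σ=8.3).

The CDF gives us P(X ≤ k).

Using the CDF:
P(X ≤ 151.72) = 0.961927

This means there's approximately a 96.2% chance that X is at most 151.72.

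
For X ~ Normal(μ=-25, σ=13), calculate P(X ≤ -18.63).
0.687933

We have X ~ Normal(μ=-25, σ=13).

The CDF gives us P(X ≤ k).

Using the CDF:
P(X ≤ -18.63) = 0.687933

This means there's approximately a 68.8% chance that X is at most -18.63.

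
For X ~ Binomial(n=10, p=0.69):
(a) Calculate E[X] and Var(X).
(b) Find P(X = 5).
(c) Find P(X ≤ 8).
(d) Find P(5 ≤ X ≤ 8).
(a) E[X] = 6.9000, Var(X) = 2.1390
(b) P(X = 5) = 0.112838
(c) P(X ≤ 8) = 0.865637
(d) P(5 ≤ X ≤ 8) = 0.810527

We have X ~ Binomial(n=10, p=0.69).

(a) Moments:
E[X] = 6.9000
Var(X) = 2.1390
σ = √Var(X) = 1.4625

(b) Point probability using PMF:
P(X = 5) = 0.112838

(c) Cumulative probability using CDF:
P(X ≤ 8) = F(8) = 0.865637

(d) Range probability:
P(5 ≤ X ≤ 8) = P(X ≤ 8) - P(X ≤ 4)
                   = F(8) - F(4)
                   = 0.865637 - 0.055110
                   = 0.810527

This means approximately 81.1% of outcomes fall in the interval [5, 8].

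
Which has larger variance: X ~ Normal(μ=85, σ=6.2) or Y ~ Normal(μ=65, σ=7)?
Y has larger variance (49.0000 > 38.4400)

Compute the variance for each distribution:

X ~ Normal(μ=85, σ=6.2):
Var(X) = 38.4400

Y ~ Normal(μ=65, σ=7):
Var(Y) = 49.0000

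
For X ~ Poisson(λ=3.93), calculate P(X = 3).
0.198723

We have X ~ Poisson(λ=3.93).

For a Poisson distribution, the PMF gives us the probability of each outcome.

Using the PMF formula:
P(X = 3) = 0.198723

Rounded to 4 decimal places: 0.1987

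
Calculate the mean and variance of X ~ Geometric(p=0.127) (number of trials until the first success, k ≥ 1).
E[X] = 7.8740, Var(X) = 54.1261

We have X ~ Geometric(p=0.127) (number of trials until the first success, k ≥ 1).

For a Geometric distribution with p=0.127 (number of trials until the first success, k ≥ 1):

Expected value:
E[X] = 7.8740

Variance:
Var(X) = 54.1261

Standard deviation:
σ = √Var(X) = 7.3570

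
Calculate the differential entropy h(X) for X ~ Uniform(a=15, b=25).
2.3026 nats

We have X ~ Uniform(a=15, b=25).

The differential entropy measures the uncertainty or information content of the distribution.

For a Uniform distribution with a=15, b=25:
h(X) = 2.3026 nats

(In bits, this would be 3.3219 bits.)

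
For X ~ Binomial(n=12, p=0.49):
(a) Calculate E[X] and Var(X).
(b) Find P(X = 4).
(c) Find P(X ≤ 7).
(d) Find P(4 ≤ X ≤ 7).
(a) E[X] = 5.8800, Var(X) = 2.9988
(b) P(X = 4) = 0.130602
(c) P(X ≤ 7) = 0.824906
(d) P(4 ≤ X ≤ 7) = 0.741748

We have X ~ Binomial(n=12, p=0.49).

(a) Moments:
E[X] = 5.8800
Var(X) = 2.9988
σ = √Var(X) = 1.7317

(b) Point probability using PMF:
P(X = 4) = 0.130602

(c) Cumulative probability using CDF:
P(X ≤ 7) = F(7) = 0.824906

(d) Range probability:
P(4 ≤ X ≤ 7) = P(X ≤ 7) - P(X ≤ 3)
                   = F(7) - F(3)
                   = 0.824906 - 0.083158
                   = 0.741748

This means approximately 74.2% of outcomes fall in the interval [4, 7].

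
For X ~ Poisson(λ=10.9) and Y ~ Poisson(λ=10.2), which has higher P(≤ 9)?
Y has higher probability (P(Y ≤ 9) = 0.4332 > P(X ≤ 9) = 0.3515)

Compute P(≤ 9) for each distribution:

X ~ Poisson(λ=10.9):
P(X ≤ 9) = 0.3515

Y ~ Poisson(λ=10.2):
P(Y ≤ 9) = 0.4332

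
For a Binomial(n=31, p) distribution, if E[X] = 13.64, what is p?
p = 0.44

For a Binomial(n, p) distribution:
E[X] = n × p

Given n = 31 and E[X] = 13.64:
13.64 = 31 × p
p = 13.64 / 31 = 0.44

Verification: Binomial(31, 0.44) has E[X] = 13.64 ✓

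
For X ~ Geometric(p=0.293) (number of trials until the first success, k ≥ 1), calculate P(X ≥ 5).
0.249849

We have X ~ Geometric(p=0.293) (number of trials until the first success, k ≥ 1).

For discrete distributions, P(X ≥ 5) = 1 - P(X ≤ 4).

P(X ≤ 4) = 0.750151
P(X ≥ 5) = 1 - 0.750151 = 0.249849

So there's approximately a 25.0% chance that X is at least 5.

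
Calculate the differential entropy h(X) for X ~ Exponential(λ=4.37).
-0.4748 nats

We have X ~ Exponential(λ=4.37).

The differential entropy measures the uncertainty or information content of the distribution.

For an Exponential distribution with λ=4.37:
h(X) = -0.4748 nats

(In bits, this would be -0.6849 bits.)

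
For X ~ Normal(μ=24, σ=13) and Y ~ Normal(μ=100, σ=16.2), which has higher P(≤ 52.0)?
X has higher probability (P(X ≤ 52.0) = 0.9844 > P(Y ≤ 52.0) = 0.0015)

Compute P(≤ 52.0) for each distribution:

X ~ Normal(μ=24, σ=13):
P(X ≤ 52.0) = 0.9844

Y ~ Normal(μ=100, σ=16.2):
P(Y ≤ 52.0) = 0.0015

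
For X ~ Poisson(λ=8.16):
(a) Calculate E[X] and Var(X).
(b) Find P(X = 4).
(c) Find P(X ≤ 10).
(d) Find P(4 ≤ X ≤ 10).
(a) E[X] = 8.1600, Var(X) = 8.1600
(b) P(X = 4) = 0.052809
(c) P(X ≤ 10) = 0.799693
(d) P(4 ≤ X ≤ 10) = 0.761670

We have X ~ Poisson(λ=8.16).

(a) Moments:
E[X] = 8.1600
Var(X) = 8.1600
σ = √Var(X) = 2.8566

(b) Point probability using PMF:
P(X = 4) = 0.052809

(c) Cumulative probability using CDF:
P(X ≤ 10) = F(10) = 0.799693

(d) Range probability:
P(4 ≤ X ≤ 10) = P(X ≤ 10) - P(X ≤ 3)
                   = F(10) - F(3)
                   = 0.799693 - 0.038022
                   = 0.761670

This means approximately 76.2% of outcomes fall in the interval [4, 10].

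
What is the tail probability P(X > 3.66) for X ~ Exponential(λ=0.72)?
0.071705

We have X ~ Exponential(λ=0.72).

P(X > 3.66) = 1 - P(X ≤ 3.66)
                = 1 - F(3.66)
                = 1 - 0.928295
                = 0.071705

So there's approximately a 7.2% chance that X exceeds 3.66.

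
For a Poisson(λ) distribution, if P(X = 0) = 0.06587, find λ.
λ = 2.7201

For a Poisson(λ) distribution, the PMF at 0 is:
P(X = 0) = λ^0 e^(-λ) / 0! = e^(-λ)

Given P(X = 0) = 0.06587:
e^(-λ) = 0.06587
-λ = ln(0.06587)
λ = -ln(0.06587) = 2.7201

Verification: e^(-2.7201) = 0.06587 ✓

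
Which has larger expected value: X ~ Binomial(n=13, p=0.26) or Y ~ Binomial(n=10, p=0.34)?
Y has larger mean (3.4000 > 3.3800)

Compute the expected value for each distribution:

X ~ Binomial(n=13, p=0.26):
E[X] = 3.3800

Y ~ Binomial(n=10, p=0.34):
E[Y] = 3.4000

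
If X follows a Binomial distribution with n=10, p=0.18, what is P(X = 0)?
0.137448

We have X ~ Binomial(n=10, p=0.18).

For a Binomial distribution, the PMF gives us the probability of each outcome.

Using the PMF formula:
P(X = 0) = 0.137448

Rounded to 4 decimal places: 0.1374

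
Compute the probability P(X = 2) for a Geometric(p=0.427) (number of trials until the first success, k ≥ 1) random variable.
0.244671

We have X ~ Geometric(p=0.427) (number of trials until the first success, k ≥ 1).

For a Geometric distribution, the PMF gives us the probability of each outcome.

Using the PMF formula:
P(X = 2) = 0.244671

Rounded to 4 decimal places: 0.2447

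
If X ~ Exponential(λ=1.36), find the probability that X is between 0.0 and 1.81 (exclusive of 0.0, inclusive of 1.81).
0.914702

We have X ~ Exponential(λ=1.36).

To find P(0.0 < X ≤ 1.81), we use:
P(0.0 < X ≤ 1.81) = P(X ≤ 1.81) - P(X ≤ 0.0)
                 = F(1.81) - F(0.0)
                 = 0.914702 - 0.000000
                 = 0.914702

So there's approximately a 91.5% chance that X falls in this range.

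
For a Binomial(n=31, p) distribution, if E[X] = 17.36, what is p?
p = 0.56

For a Binomial(n, p) distribution:
E[X] = n × p

Given n = 31 and E[X] = 17.36:
17.36 = 31 × p
p = 17.36 / 31 = 0.56

Verification: Binomial(31, 0.56) has E[X] = 17.36 ✓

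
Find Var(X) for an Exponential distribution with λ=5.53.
0.0327

We have X ~ Exponential(λ=5.53).

For an Exponential distribution with λ=5.53:
Var(X) = 0.0327

The variance measures the spread of the distribution around the mean.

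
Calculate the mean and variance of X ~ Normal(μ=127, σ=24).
E[X] = 127.0000, Var(X) = 576.0000

We have X ~ Normal(μ=127, σ=24).

For a Normal distribution with μ=127, σ=24:

Expected value:
E[X] = 127.0000

Variance:
Var(X) = 576.0000

Standard deviation:
σ = √Var(X) = 24.0000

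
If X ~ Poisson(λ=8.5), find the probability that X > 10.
0.236638

We have X ~ Poisson(λ=8.5).

P(X > 10) = 1 - P(X ≤ 10)
                = 1 - F(10)
                = 1 - 0.763362
                = 0.236638

So there's approximately a 23.7% chance that X exceeds 10.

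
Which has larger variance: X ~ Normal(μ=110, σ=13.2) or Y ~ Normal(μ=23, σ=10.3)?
X has larger variance (174.2400 > 106.0900)

Compute the variance for each distribution:

X ~ Normal(μ=110, σ=13.2):
Var(X) = 174.2400

Y ~ Normal(μ=23, σ=10.3):
Var(Y) = 106.0900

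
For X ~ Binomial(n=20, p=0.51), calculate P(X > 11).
0.281399

We have X ~ Binomial(n=20, p=0.51).

P(X > 11) = 1 - P(X ≤ 11)
                = 1 - F(11)
                = 1 - 0.718601
                = 0.281399

So there's approximately a 28.1% chance that X exceeds 11.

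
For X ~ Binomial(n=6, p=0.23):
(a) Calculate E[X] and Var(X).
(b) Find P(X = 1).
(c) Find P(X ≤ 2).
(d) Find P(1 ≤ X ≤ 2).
(a) E[X] = 1.3800, Var(X) = 1.0626
(b) P(X = 1) = 0.373536
(c) P(X ≤ 2) = 0.860898
(d) P(1 ≤ X ≤ 2) = 0.652476

We have X ~ Binomial(n=6, p=0.23).

(a) Moments:
E[X] = 1.3800
Var(X) = 1.0626
σ = √Var(X) = 1.0308

(b) Point probability using PMF:
P(X = 1) = 0.373536

(c) Cumulative probability using CDF:
P(X ≤ 2) = F(2) = 0.860898

(d) Range probability:
P(1 ≤ X ≤ 2) = P(X ≤ 2) - P(X ≤ 0)
                   = F(2) - F(0)
                   = 0.860898 - 0.208422
                   = 0.652476

This means approximately 65.2% of outcomes fall in the interval [1, 2].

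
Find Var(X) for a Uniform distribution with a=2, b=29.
60.7500

We have X ~ Uniform(a=2, b=29).

For a Uniform distribution with a=2, b=29:
Var(X) = 60.7500

The variance measures the spread of the distribution around the mean.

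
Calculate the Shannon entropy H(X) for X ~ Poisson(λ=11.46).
2.6307 nats

We have X ~ Poisson(λ=11.46).

The Shannon entropy measures the uncertainty or information content of the distribution.

For a Poisson distribution with λ=11.46:
H(X) = 2.6307 nats

(In bits, this would be 3.7954 bits.)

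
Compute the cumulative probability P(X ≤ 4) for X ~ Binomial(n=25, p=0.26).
0.182578

We have X ~ Binomial(n=25, p=0.26).

The CDF gives us P(X ≤ k).

Using the CDF:
P(X ≤ 4) = 0.182578

This means there's approximately a 18.3% chance that X is at most 4.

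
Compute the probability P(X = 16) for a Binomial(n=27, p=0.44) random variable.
0.043704

We have X ~ Binomial(n=27, p=0.44).

For a Binomial distribution, the PMF gives us the probability of each outcome.

Using the PMF formula:
P(X = 16) = 0.043704

Rounded to 4 decimal places: 0.0437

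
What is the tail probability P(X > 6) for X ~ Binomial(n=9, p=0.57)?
0.179600

We have X ~ Binomial(n=9, p=0.57).

P(X > 6) = 1 - P(X ≤ 6)
                = 1 - F(6)
                = 1 - 0.820400
                = 0.179600

So there's approximately a 18.0% chance that X exceeds 6.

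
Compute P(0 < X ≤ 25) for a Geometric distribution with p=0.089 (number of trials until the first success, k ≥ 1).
0.902734

We have X ~ Geometric(p=0.089) (number of trials until the first success, k ≥ 1).

To find P(0 < X ≤ 25), we use:
P(0 < X ≤ 25) = P(X ≤ 25) - P(X ≤ 0)
                 = F(25) - F(0)
                 = 0.902734 - 0.000000
                 = 0.902734

So there's approximately a 90.3% chance that X falls in this range.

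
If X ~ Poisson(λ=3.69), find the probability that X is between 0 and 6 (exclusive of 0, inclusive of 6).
0.894097

We have X ~ Poisson(λ=3.69).

To find P(0 < X ≤ 6), we use:
P(0 < X ≤ 6) = P(X ≤ 6) - P(X ≤ 0)
                 = F(6) - F(0)
                 = 0.919069 - 0.024972
                 = 0.894097

So there's approximately a 89.4% chance that X falls in this range.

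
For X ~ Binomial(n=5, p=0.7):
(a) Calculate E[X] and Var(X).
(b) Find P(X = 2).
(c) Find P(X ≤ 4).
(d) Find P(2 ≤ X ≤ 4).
(a) E[X] = 3.5000, Var(X) = 1.0500
(b) P(X = 2) = 0.132300
(c) P(X ≤ 4) = 0.831930
(d) P(2 ≤ X ≤ 4) = 0.801150

We have X ~ Binomial(n=5, p=0.7).

(a) Moments:
E[X] = 3.5000
Var(X) = 1.0500
σ = √Var(X) = 1.0247

(b) Point probability using PMF:
P(X = 2) = 0.132300

(c) Cumulative probability using CDF:
P(X ≤ 4) = F(4) = 0.831930

(d) Range probability:
P(2 ≤ X ≤ 4) = P(X ≤ 4) - P(X ≤ 1)
                   = F(4) - F(1)
                   = 0.831930 - 0.030780
                   = 0.801150

This means approximately 80.1% of outcomes fall in the interval [2, 4].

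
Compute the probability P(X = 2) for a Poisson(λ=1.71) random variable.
0.264435

We have X ~ Poisson(λ=1.71).

For a Poisson distribution, the PMF gives us the probability of each outcome.

Using the PMF formula:
P(X = 2) = 0.264435

Rounded to 4 decimal places: 0.2644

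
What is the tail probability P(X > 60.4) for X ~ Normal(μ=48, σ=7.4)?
0.046901

We have X ~ Normal(μ=48, σ=7.4).

P(X > 60.4) = 1 - P(X ≤ 60.4)
                = 1 - F(60.4)
                = 1 - 0.953099
                = 0.046901

So there's approximately a 4.7% chance that X exceeds 60.4.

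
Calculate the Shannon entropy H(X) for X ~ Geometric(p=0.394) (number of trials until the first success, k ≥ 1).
1.7018 nats

We have X ~ Geometric(p=0.394) (number of trials until the first success, k ≥ 1).

The Shannon entropy measures the uncertainty or information content of the distribution.

For a Geometric distribution with p=0.394 (number of trials until the first success, k ≥ 1):
H(X) = 1.7018 nats

(In bits, this would be 2.4552 bits.)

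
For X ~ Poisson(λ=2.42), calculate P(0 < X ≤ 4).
0.812685

We have X ~ Poisson(λ=2.42).

To find P(0 < X ≤ 4), we use:
P(0 < X ≤ 4) = P(X ≤ 4) - P(X ≤ 0)
                 = F(4) - F(0)
                 = 0.901607 - 0.088922
                 = 0.812685

So there's approximately a 81.3% chance that X falls in this range.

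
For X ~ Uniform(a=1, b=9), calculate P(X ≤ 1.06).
0.007500

We have X ~ Uniform(a=1, b=9).

The CDF gives us P(X ≤ k).

Using the CDF:
P(X ≤ 1.06) = 0.007500

This means there's approximately a 0.8% chance that X is at most 1.06.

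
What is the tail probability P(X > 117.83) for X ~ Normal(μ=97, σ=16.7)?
0.106143

We have X ~ Normal(μ=97, σ=16.7).

P(X > 117.83) = 1 - P(X ≤ 117.83)
                = 1 - F(117.83)
                = 1 - 0.893857
                = 0.106143

So there's approximately a 10.6% chance that X exceeds 117.83.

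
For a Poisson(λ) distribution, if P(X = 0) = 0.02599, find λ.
λ = 3.6500

For a Poisson(λ) distribution, the PMF at 0 is:
P(X = 0) = λ^0 e^(-λ) / 0! = e^(-λ)

Given P(X = 0) = 0.02599:
e^(-λ) = 0.02599
-λ = ln(0.02599)
λ = -ln(0.02599) = 3.6500

Verification: e^(-3.6500) = 0.02599 ✓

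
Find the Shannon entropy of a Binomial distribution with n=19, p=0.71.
2.0962 nats

We have X ~ Binomial(n=19, p=0.71).

The Shannon entropy measures the uncertainty or information content of the distribution.

For a Binomial distribution with n=19, p=0.71:
H(X) = 2.0962 nats

(In bits, this would be 3.0242 bits.)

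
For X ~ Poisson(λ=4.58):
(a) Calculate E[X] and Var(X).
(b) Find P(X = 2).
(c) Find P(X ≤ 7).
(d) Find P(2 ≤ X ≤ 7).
(a) E[X] = 4.5800, Var(X) = 4.5800
(b) P(X = 2) = 0.107555
(c) P(X ≤ 7) = 0.906678
(d) P(2 ≤ X ≤ 7) = 0.849456

We have X ~ Poisson(λ=4.58).

(a) Moments:
E[X] = 4.5800
Var(X) = 4.5800
σ = √Var(X) = 2.1401

(b) Point probability using PMF:
P(X = 2) = 0.107555

(c) Cumulative probability using CDF:
P(X ≤ 7) = F(7) = 0.906678

(d) Range probability:
P(2 ≤ X ≤ 7) = P(X ≤ 7) - P(X ≤ 1)
                   = F(7) - F(1)
                   = 0.906678 - 0.057222
                   = 0.849456

This means approximately 84.9% of outcomes fall in the interval [2, 7].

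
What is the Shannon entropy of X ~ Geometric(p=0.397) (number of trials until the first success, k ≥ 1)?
1.6921 nats

We have X ~ Geometric(p=0.397) (number of trials until the first success, k ≥ 1).

The Shannon entropy measures the uncertainty or information content of the distribution.

For a Geometric distribution with p=0.397 (number of trials until the first success, k ≥ 1):
H(X) = 1.6921 nats

(In bits, this would be 2.4412 bits.)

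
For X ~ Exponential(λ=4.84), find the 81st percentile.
0.3431

We have X ~ Exponential(λ=4.84).

We want to find x such that P(X ≤ x) = 0.81.

This is the 81st percentile, which means 81% of values fall below this point.

Using the inverse CDF (quantile function):
x = F⁻¹(0.81) = 0.3431

Verification: P(X ≤ 0.3431) = 0.81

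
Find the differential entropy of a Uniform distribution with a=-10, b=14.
3.1781 nats

We have X ~ Uniform(a=-10, b=14).

The differential entropy measures the uncertainty or information content of the distribution.

For a Uniform distribution with a=-10, b=14:
h(X) = 3.1781 nats

(In bits, this would be 4.5850 bits.)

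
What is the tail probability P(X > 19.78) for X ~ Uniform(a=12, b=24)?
0.351667

We have X ~ Uniform(a=12, b=24).

P(X > 19.78) = 1 - P(X ≤ 19.78)
                = 1 - F(19.78)
                = 1 - 0.648333
                = 0.351667

So there's approximately a 35.2% chance that X exceeds 19.78.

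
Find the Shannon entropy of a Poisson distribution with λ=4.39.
2.1360 nats

We have X ~ Poisson(λ=4.39).

The Shannon entropy measures the uncertainty or information content of the distribution.

For a Poisson distribution with λ=4.39:
H(X) = 2.1360 nats

(In bits, this would be 3.0816 bits.)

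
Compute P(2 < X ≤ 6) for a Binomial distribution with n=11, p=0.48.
0.725221

We have X ~ Binomial(n=11, p=0.48).

To find P(2 < X ≤ 6), we use:
P(2 < X ≤ 6) = P(X ≤ 6) - P(X ≤ 2)
                 = F(6) - F(2)
                 = 0.768832 - 0.043611
                 = 0.725221

So there's approximately a 72.5% chance that X falls in this range.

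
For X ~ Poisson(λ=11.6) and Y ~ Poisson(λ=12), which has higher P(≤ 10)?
X has higher probability (P(X ≤ 10) = 0.3905 > P(Y ≤ 10) = 0.3472)

Compute P(≤ 10) for each distribution:

X ~ Poisson(λ=11.6):
P(X ≤ 10) = 0.3905

Y ~ Poisson(λ=12):
P(Y ≤ 10) = 0.3472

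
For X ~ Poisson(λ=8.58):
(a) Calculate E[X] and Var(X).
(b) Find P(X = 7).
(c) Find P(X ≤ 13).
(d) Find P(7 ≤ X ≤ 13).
(a) E[X] = 8.5800, Var(X) = 8.5800
(b) P(X = 7) = 0.127566
(c) P(X ≤ 13) = 0.945361
(d) P(7 ≤ X ≤ 13) = 0.697609

We have X ~ Poisson(λ=8.58).

(a) Moments:
E[X] = 8.5800
Var(X) = 8.5800
σ = √Var(X) = 2.9292

(b) Point probability using PMF:
P(X = 7) = 0.127566

(c) Cumulative probability using CDF:
P(X ≤ 13) = F(13) = 0.945361

(d) Range probability:
P(7 ≤ X ≤ 13) = P(X ≤ 13) - P(X ≤ 6)
                   = F(13) - F(6)
                   = 0.945361 - 0.247752
                   = 0.697609

This means approximately 69.8% of outcomes fall in the interval [7, 13].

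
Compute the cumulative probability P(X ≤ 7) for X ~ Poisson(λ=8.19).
0.426769

We have X ~ Poisson(λ=8.19).

The CDF gives us P(X ≤ k).

Using the CDF:
P(X ≤ 7) = 0.426769

This means there's approximately a 42.7% chance that X is at most 7.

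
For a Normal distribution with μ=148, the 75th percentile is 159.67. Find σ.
σ = 17.3020

For X ~ Normal(μ, σ), the p-th percentile satisfies x = μ + z_p × σ,
where z_p = Φ⁻¹(p) is the standard normal quantile.

Step 1: z_{0.75} = Φ⁻¹(0.75) = 0.6745

Step 2: Solve for σ:
159.67 = 148 + 0.6745 × σ
σ = (159.67 - 148) / 0.6745
σ = 11.67 / 0.6745
σ = 17.3020

Verification: μ + z × σ = 148 + 0.6745 × 17.3020 = 159.67 ✓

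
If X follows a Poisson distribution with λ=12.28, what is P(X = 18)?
0.029248

We have X ~ Poisson(λ=12.28).

For a Poisson distribution, the PMF gives us the probability of each outcome.

Using the PMF formula:
P(X = 18) = 0.029248

Rounded to 4 decimal places: 0.0292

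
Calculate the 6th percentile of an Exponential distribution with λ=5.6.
0.0110

We have X ~ Exponential(λ=5.6).

We want to find x such that P(X ≤ x) = 0.06.

This is the 6th percentile, which means 6% of values fall below this point.

Using the inverse CDF (quantile function):
x = F⁻¹(0.06) = 0.0110

Verification: P(X ≤ 0.0110) = 0.06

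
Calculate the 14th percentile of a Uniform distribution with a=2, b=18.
4.2400

We have X ~ Uniform(a=2, b=18).

We want to find x such that P(X ≤ x) = 0.14.

This is the 14th percentile, which means 14% of values fall below this point.

Using the inverse CDF (quantile function):
x = F⁻¹(0.14) = 4.2400

Verification: P(X ≤ 4.2400) = 0.14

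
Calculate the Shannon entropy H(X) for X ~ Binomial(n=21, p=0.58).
2.2344 nats

We have X ~ Binomial(n=21, p=0.58).

The Shannon entropy measures the uncertainty or information content of the distribution.

For a Binomial distribution with n=21, p=0.58:
H(X) = 2.2344 nats

(In bits, this would be 3.2236 bits.)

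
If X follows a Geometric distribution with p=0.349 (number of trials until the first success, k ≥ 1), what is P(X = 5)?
0.062683

We have X ~ Geometric(p=0.349) (number of trials until the first success, k ≥ 1).

For a Geometric distribution, the PMF gives us the probability of each outcome.

Using the PMF formula:
P(X = 5) = 0.062683

Rounded to 4 decimal places: 0.0627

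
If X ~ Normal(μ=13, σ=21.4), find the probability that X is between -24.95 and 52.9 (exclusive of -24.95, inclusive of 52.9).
0.930789

We have X ~ Normal(μ=13, σ=21.4).

To find P(-24.95 < X ≤ 52.9), we use:
P(-24.95 < X ≤ 52.9) = P(X ≤ 52.9) - P(X ≤ -24.95)
                 = F(52.9) - F(-24.95)
                 = 0.968873 - 0.038084
                 = 0.930789

So there's approximately a 93.1% chance that X falls in this range.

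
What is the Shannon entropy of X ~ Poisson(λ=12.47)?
2.6736 nats

We have X ~ Poisson(λ=12.47).

The Shannon entropy measures the uncertainty or information content of the distribution.

For a Poisson distribution with λ=12.47:
H(X) = 2.6736 nats

(In bits, this would be 3.8572 bits.)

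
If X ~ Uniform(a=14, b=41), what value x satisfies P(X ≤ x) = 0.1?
16.7000

We have X ~ Uniform(a=14, b=41).

We want to find x such that P(X ≤ x) = 0.1.

This is the 10th percentile, which means 10% of values fall below this point.

Using the inverse CDF (quantile function):
x = F⁻¹(0.1) = 16.7000

Verification: P(X ≤ 16.7000) = 0.1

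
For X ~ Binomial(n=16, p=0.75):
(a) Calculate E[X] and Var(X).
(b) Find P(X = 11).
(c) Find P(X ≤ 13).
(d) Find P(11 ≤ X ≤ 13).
(a) E[X] = 12.0000, Var(X) = 3.0000
(b) P(X = 11) = 0.180159
(c) P(X ≤ 13) = 0.802889
(d) P(11 ≤ X ≤ 13) = 0.613234

We have X ~ Binomial(n=16, p=0.75).

(a) Moments:
E[X] = 12.0000
Var(X) = 3.0000
σ = √Var(X) = 1.7321

(b) Point probability using PMF:
P(X = 11) = 0.180159

(c) Cumulative probability using CDF:
P(X ≤ 13) = F(13) = 0.802889

(d) Range probability:
P(11 ≤ X ≤ 13) = P(X ≤ 13) - P(X ≤ 10)
                   = F(13) - F(10)
                   = 0.802889 - 0.189655
                   = 0.613234

This means approximately 61.3% of outcomes fall in the interval [11, 13].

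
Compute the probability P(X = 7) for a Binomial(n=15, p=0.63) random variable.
0.089032

We have X ~ Binomial(n=15, p=0.63).

For a Binomial distribution, the PMF gives us the probability of each outcome.

Using the PMF formula:
P(X = 7) = 0.089032

Rounded to 4 decimal places: 0.0890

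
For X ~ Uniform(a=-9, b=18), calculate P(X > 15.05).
0.109259

We have X ~ Uniform(a=-9, b=18).

P(X > 15.05) = 1 - P(X ≤ 15.05)
                = 1 - F(15.05)
                = 1 - 0.890741
                = 0.109259

So there's approximately a 10.9% chance that X exceeds 15.05.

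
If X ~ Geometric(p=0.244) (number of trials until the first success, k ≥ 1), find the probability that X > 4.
0.326653

We have X ~ Geometric(p=0.244) (number of trials until the first success, k ≥ 1).

P(X > 4) = 1 - P(X ≤ 4)
                = 1 - F(4)
                = 1 - 0.673347
                = 0.326653

So there's approximately a 32.7% chance that X exceeds 4.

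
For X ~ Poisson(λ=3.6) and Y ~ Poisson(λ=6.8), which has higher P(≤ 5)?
X has higher probability (P(X ≤ 5) = 0.8441 > P(Y ≤ 5) = 0.3270)

Compute P(≤ 5) for each distribution:

X ~ Poisson(λ=3.6):
P(X ≤ 5) = 0.8441

Y ~ Poisson(λ=6.8):
P(Y ≤ 5) = 0.3270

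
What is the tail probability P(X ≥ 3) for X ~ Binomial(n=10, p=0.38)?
0.798289

We have X ~ Binomial(n=10, p=0.38).

For discrete distributions, P(X ≥ 3) = 1 - P(X ≤ 2).

P(X ≤ 2) = 0.201711
P(X ≥ 3) = 1 - 0.201711 = 0.798289

So there's approximately a 79.8% chance that X is at least 3.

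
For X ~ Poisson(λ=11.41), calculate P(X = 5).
0.017863

We have X ~ Poisson(λ=11.41).

For a Poisson distribution, the PMF gives us the probability of each outcome.

Using the PMF formula:
P(X = 5) = 0.017863

Rounded to 4 decimal places: 0.0179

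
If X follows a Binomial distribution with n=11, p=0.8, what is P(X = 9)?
0.295279

We have X ~ Binomial(n=11, p=0.8).

For a Binomial distribution, the PMF gives us the probability of each outcome.

Using the PMF formula:
P(X = 9) = 0.295279

Rounded to 4 decimal places: 0.2953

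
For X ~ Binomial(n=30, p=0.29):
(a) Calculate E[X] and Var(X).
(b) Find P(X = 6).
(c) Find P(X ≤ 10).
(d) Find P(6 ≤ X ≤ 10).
(a) E[X] = 8.7000, Var(X) = 6.1770
(b) P(X = 6) = 0.095107
(c) P(X ≤ 10) = 0.769493
(d) P(6 ≤ X ≤ 10) = 0.674795

We have X ~ Binomial(n=30, p=0.29).

(a) Moments:
E[X] = 8.7000
Var(X) = 6.1770
σ = √Var(X) = 2.4854

(b) Point probability using PMF:
P(X = 6) = 0.095107

(c) Cumulative probability using CDF:
P(X ≤ 10) = F(10) = 0.769493

(d) Range probability:
P(6 ≤ X ≤ 10) = P(X ≤ 10) - P(X ≤ 5)
                   = F(10) - F(5)
                   = 0.769493 - 0.094698
                   = 0.674795

This means approximately 67.5% of outcomes fall in the interval [6, 10].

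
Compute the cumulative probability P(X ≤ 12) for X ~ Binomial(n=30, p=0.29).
0.933293

We have X ~ Binomial(n=30, p=0.29).

The CDF gives us P(X ≤ k).

Using the CDF:
P(X ≤ 12) = 0.933293

This means there's approximately a 93.3% chance that X is at most 12.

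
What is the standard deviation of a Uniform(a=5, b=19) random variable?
4.0415

We have X ~ Uniform(a=5, b=19).

For a Uniform distribution with a=5, b=19:
σ = √Var(X) = 4.0415

The standard deviation is the square root of the variance.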